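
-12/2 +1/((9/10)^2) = -4.77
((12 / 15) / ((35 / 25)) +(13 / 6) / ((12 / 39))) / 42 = 1279 / 7056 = 0.18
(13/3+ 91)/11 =8.67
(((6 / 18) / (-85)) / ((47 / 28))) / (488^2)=-7 / 713538960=-0.00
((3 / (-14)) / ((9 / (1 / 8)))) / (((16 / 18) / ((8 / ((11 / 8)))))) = -3 / 154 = -0.02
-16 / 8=-2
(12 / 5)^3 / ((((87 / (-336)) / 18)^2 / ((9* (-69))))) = -4361304342528 / 105125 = -41486842.74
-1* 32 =-32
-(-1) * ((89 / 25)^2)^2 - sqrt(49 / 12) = 62742241 / 390625 - 7 * sqrt(3) / 6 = 158.60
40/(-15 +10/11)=-88/31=-2.84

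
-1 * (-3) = 3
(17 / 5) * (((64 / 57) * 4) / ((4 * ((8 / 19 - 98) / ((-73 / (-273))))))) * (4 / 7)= -158848 / 26572455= -0.01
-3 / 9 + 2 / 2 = 2 / 3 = 0.67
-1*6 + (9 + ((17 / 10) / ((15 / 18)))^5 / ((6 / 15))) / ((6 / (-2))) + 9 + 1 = -111102167 / 3906250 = -28.44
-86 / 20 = -43 / 10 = -4.30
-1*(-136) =136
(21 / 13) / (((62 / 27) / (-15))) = -8505 / 806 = -10.55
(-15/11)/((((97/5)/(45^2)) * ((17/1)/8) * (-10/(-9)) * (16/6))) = -820125/36278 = -22.61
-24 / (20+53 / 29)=-232 / 211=-1.10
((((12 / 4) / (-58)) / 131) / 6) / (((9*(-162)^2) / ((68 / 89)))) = -17 / 79860465756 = -0.00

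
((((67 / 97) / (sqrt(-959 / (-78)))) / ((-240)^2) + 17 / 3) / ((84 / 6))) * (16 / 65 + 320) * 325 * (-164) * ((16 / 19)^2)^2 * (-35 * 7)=29276954624 * sqrt(74802) / 15586521921 + 332795949875200 / 390963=851221600.83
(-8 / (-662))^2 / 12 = 4 / 328683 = 0.00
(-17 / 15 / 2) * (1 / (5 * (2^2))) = -17 / 600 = -0.03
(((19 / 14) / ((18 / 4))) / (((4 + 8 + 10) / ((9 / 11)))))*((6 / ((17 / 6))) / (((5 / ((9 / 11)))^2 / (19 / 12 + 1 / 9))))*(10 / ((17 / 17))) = 93879 / 8711395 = 0.01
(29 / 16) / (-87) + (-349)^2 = 5846447 / 48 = 121800.98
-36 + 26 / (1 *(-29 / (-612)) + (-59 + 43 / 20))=-792117 / 21727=-36.46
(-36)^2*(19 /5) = 24624 /5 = 4924.80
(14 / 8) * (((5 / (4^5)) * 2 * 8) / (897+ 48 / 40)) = 175 / 1149696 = 0.00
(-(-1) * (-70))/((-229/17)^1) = 1190/229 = 5.20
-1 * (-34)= 34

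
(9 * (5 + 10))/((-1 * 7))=-19.29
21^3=9261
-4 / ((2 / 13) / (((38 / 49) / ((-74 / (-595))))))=-41990 / 259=-162.12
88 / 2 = 44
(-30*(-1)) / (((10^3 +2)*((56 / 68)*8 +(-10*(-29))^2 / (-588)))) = -12495 / 56940487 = -0.00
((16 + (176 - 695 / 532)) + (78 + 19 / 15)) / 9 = 2154283 / 71820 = 30.00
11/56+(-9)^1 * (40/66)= -3239/616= -5.26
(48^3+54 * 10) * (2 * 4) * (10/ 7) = 1270080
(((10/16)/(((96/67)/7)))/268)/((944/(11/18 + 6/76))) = 35/4202496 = 0.00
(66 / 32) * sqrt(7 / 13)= 33 * sqrt(91) / 208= 1.51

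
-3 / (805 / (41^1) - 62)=41 / 579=0.07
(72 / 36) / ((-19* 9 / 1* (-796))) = 1 / 68058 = 0.00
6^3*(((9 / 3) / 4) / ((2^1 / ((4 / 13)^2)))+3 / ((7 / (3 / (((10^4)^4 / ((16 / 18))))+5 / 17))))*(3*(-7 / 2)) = -328961250000000232713 / 897812500000000000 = -366.40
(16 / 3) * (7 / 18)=56 / 27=2.07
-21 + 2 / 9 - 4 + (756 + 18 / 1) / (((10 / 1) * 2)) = 13.92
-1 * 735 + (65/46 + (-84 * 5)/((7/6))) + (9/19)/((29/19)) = -1458431/1334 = -1093.28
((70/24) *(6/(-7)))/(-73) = 5/146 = 0.03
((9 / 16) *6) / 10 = 27 / 80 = 0.34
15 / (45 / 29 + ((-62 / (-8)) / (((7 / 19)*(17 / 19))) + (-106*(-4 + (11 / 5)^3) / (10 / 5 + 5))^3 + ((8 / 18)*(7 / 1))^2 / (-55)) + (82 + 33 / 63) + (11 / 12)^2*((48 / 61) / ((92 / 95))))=-6192951979306640625 / 421169531461801756910384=-0.00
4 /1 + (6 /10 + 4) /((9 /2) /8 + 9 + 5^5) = 1003428 /250765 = 4.00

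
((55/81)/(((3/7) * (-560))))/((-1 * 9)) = 11/34992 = 0.00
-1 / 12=-0.08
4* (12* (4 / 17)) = 192 / 17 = 11.29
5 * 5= 25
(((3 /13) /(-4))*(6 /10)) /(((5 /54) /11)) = -2673 /650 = -4.11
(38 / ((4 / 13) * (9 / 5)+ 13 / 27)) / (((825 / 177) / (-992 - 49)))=-819206622 / 99935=-8197.39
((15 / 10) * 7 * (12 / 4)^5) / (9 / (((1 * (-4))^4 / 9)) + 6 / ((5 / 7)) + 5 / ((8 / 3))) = 1088640 / 4519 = 240.90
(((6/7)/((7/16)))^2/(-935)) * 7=-9216/320705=-0.03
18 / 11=1.64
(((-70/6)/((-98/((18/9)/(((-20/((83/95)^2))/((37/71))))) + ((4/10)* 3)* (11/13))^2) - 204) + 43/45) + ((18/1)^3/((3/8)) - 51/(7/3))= 8050417419444361094092136509/525240799248957949030860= 15327.10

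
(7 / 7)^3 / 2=1 / 2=0.50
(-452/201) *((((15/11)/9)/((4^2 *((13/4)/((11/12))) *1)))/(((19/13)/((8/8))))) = -565/137484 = -0.00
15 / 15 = 1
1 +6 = 7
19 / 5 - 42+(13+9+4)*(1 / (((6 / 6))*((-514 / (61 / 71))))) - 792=-75747262 / 91235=-830.24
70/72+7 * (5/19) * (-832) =-1047655/684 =-1531.66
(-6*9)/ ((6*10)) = -9/ 10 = -0.90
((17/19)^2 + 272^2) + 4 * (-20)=26679633/361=73904.80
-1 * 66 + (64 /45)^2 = -129554 /2025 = -63.98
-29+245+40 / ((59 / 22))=13624 / 59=230.92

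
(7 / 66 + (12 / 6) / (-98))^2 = 76729 / 10458756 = 0.01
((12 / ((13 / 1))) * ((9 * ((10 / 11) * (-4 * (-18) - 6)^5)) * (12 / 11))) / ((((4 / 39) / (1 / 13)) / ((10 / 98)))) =503003001600 / 637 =789643644.58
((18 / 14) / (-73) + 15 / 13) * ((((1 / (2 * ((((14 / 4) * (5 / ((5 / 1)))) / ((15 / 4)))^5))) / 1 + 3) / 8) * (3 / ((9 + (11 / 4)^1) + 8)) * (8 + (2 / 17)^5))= 1884786287592447 / 2946708803893036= 0.64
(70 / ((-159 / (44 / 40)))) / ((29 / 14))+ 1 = 3533 / 4611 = 0.77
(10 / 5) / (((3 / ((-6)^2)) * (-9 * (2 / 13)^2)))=-338 / 3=-112.67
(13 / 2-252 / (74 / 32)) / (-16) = 7583 / 1184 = 6.40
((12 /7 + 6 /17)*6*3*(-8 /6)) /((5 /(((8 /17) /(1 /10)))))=-94464 /2023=-46.70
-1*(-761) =761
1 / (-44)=-1 / 44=-0.02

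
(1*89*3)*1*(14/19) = 196.74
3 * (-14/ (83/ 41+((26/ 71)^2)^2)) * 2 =-87517829364/ 2127905539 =-41.13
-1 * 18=-18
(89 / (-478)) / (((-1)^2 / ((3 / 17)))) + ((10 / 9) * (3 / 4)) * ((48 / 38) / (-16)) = -0.10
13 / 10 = 1.30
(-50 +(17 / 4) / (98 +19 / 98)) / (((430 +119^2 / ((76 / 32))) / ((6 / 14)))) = -18267873 / 5454354892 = -0.00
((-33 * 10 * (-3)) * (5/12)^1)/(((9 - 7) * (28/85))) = 70125/112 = 626.12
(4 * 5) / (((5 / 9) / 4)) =144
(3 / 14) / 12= 1 / 56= 0.02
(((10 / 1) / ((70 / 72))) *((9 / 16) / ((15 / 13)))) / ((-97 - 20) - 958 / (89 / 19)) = -31239 / 2003050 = -0.02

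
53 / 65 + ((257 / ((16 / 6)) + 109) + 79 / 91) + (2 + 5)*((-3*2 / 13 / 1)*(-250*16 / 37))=74926641 / 134680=556.33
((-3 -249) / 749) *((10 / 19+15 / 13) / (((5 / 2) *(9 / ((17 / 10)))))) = -5644 / 132145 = -0.04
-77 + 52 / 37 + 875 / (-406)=-166851 / 2146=-77.75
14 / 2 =7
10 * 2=20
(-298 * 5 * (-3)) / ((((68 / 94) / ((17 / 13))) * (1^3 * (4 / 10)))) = 525225 / 26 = 20200.96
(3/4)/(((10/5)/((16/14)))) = 3/7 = 0.43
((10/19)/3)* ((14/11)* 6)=280/209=1.34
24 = 24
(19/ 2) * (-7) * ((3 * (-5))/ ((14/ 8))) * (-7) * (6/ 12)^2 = -1995/ 2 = -997.50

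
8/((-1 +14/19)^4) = 1042568/625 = 1668.11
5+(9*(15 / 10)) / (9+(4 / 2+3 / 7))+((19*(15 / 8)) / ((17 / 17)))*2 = 12389 / 160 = 77.43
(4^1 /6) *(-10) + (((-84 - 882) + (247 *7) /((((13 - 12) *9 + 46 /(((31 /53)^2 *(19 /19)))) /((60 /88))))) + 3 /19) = -166706871443 /172880202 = -964.29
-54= -54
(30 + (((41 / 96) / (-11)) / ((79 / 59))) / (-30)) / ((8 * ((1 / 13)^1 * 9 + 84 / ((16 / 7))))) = 976092247 / 9745591680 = 0.10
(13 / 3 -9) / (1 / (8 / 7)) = -16 / 3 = -5.33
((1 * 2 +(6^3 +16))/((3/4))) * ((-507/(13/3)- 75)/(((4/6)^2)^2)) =-303264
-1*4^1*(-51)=204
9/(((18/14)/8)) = 56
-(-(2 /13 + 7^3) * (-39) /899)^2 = -179104689 /808201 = -221.61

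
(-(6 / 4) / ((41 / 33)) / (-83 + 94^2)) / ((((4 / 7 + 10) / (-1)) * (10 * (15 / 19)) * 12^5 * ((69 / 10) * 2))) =1463 / 3039740898877440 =0.00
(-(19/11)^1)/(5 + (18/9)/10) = -95/286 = -0.33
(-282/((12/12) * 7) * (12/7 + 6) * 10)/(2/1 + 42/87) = -61335/49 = -1251.73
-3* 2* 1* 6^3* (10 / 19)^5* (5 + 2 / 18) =-662400000 / 2476099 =-267.52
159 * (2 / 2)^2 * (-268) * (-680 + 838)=-6732696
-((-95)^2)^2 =-81450625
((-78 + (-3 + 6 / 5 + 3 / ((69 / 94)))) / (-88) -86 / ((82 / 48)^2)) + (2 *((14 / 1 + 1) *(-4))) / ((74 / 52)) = -71083276961 / 629433640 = -112.93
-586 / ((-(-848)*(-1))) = 293 / 424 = 0.69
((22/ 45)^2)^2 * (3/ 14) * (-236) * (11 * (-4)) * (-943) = -1146930494336/ 9568125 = -119869.93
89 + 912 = 1001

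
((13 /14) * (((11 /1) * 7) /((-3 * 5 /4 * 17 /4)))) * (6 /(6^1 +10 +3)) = -2288 /1615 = -1.42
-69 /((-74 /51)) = 47.55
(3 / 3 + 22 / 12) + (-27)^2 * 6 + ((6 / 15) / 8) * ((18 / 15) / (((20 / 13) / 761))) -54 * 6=12247537 / 3000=4082.51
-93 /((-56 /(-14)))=-93 /4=-23.25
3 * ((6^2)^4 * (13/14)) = 32752512/7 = 4678930.29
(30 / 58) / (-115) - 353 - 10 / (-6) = -703027 / 2001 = -351.34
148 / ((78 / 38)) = 2812 / 39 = 72.10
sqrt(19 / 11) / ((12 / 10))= 5 *sqrt(209) / 66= 1.10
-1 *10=-10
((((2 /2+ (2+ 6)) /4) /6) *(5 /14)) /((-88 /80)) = -75 /616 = -0.12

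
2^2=4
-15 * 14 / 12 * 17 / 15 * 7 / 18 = -833 / 108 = -7.71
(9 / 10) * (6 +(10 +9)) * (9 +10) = 855 / 2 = 427.50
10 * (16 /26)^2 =640 /169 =3.79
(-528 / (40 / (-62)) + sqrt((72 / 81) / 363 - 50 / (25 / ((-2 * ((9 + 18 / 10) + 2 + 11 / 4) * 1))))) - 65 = sqrt(15241155) / 495 + 3767 / 5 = 761.29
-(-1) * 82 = 82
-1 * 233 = -233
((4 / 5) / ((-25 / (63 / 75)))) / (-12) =7 / 3125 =0.00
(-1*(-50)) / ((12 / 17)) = 425 / 6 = 70.83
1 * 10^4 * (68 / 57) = 680000 / 57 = 11929.82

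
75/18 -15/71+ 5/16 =14545/3408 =4.27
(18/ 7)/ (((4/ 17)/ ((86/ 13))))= 6579/ 91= 72.30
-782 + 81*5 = -377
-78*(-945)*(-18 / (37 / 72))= -95528160 / 37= -2581842.16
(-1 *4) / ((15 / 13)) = -3.47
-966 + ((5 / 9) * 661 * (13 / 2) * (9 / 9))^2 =1845678241 / 324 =5696537.78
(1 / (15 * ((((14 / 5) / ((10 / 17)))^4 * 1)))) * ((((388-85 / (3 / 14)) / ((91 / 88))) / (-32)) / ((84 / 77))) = 9453125 / 303207288552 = 0.00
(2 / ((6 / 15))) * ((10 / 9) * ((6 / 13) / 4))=25 / 39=0.64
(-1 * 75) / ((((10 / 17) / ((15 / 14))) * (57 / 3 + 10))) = -3825 / 812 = -4.71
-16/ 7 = -2.29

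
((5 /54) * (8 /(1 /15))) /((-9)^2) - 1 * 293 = -213497 /729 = -292.86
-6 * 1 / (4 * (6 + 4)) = -3 / 20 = -0.15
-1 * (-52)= 52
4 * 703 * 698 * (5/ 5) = 1962776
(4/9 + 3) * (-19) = -589/9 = -65.44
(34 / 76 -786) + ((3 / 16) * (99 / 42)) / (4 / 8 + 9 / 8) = -5431001 / 6916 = -785.28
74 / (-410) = -37 / 205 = -0.18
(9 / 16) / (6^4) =1 / 2304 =0.00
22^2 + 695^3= 335702859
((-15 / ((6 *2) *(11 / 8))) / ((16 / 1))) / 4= -5 / 352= -0.01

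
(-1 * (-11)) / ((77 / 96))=96 / 7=13.71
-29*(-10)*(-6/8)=-435/2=-217.50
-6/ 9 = -2/ 3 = -0.67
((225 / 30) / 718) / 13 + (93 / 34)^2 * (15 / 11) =302760465 / 29672786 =10.20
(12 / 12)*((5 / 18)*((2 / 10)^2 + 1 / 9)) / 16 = 17 / 6480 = 0.00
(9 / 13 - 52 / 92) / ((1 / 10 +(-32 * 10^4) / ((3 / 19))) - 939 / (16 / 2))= -4560 / 72721007827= -0.00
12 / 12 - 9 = -8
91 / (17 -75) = -91 / 58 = -1.57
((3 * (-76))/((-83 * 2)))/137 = 114/11371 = 0.01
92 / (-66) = -1.39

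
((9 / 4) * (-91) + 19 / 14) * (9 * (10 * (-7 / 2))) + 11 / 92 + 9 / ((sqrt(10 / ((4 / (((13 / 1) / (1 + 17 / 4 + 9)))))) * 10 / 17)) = 153 * sqrt(7410) / 1300 + 1473584 / 23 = 64079.00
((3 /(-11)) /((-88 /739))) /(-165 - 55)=-2217 /212960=-0.01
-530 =-530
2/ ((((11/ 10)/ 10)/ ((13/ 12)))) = 19.70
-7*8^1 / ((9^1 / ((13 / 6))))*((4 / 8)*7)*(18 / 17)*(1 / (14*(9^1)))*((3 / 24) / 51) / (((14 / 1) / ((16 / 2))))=-13 / 23409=-0.00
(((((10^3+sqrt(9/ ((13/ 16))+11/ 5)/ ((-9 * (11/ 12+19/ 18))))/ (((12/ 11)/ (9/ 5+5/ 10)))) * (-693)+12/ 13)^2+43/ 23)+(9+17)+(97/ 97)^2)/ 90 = 20914415484493662270713/ 881746515000 - 123340464401 * sqrt(56095)/ 2999750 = 23709567804.07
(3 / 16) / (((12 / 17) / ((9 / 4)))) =153 / 256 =0.60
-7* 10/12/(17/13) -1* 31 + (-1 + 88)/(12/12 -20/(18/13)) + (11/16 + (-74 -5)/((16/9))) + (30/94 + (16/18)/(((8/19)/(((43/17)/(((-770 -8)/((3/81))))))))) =-3120451968451/36555103332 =-85.36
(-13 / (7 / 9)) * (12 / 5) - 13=-1859 / 35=-53.11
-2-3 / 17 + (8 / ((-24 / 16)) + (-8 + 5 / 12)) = -3079 / 204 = -15.09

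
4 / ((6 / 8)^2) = 64 / 9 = 7.11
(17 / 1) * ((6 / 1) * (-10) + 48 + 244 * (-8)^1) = -33388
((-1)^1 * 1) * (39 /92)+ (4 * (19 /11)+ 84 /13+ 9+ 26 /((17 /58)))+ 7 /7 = 111.65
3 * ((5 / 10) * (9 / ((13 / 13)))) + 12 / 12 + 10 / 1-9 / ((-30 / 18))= 299 / 10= 29.90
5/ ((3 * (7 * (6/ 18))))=5/ 7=0.71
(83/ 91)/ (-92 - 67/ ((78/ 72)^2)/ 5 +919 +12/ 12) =5395/ 4830084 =0.00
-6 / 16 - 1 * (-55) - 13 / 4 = 411 / 8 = 51.38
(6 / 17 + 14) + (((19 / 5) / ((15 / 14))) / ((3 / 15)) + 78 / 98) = 410863 / 12495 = 32.88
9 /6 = 3 /2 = 1.50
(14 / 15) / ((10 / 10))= 14 / 15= 0.93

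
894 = 894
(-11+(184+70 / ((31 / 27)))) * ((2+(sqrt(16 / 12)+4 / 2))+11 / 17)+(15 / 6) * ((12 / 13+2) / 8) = 14506 * sqrt(3) / 93+59640713 / 54808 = 1358.34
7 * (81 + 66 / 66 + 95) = 1239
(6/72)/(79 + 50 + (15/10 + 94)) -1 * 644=-1734935/2694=-644.00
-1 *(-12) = 12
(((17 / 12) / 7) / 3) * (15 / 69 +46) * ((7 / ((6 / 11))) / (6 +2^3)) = 198781 / 69552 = 2.86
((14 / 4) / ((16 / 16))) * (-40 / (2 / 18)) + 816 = -444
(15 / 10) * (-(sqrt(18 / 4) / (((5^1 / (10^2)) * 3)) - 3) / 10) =9 / 20 - 3 * sqrt(2) / 2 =-1.67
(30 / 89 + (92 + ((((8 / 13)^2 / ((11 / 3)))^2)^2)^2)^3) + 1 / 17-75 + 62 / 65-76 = 17092055614303182286575049044008774013209590183255201200354927181089836057717879388618542 / 21954031696204508899761013260568738553067556454129889346825321520551222141618569965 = 778538.35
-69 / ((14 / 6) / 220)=-6505.71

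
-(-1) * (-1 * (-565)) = 565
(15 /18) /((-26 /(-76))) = 95 /39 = 2.44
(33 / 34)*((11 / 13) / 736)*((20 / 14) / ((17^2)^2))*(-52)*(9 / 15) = -1089 / 1828775816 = -0.00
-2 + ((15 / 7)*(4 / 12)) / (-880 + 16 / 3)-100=-1873551 / 18368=-102.00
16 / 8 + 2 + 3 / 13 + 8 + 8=20.23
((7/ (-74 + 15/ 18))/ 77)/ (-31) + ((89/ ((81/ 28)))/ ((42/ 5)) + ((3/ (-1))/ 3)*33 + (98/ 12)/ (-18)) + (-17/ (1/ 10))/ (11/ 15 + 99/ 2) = -33.18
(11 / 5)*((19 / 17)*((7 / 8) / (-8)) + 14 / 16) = 9009 / 5440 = 1.66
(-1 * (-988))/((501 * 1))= 988/501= 1.97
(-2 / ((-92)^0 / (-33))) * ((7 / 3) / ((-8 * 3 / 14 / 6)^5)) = -1294139 / 16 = -80883.69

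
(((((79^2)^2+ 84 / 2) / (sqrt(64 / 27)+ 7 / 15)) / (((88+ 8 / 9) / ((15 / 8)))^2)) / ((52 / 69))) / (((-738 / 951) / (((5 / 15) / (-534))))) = -35345785967919 / 8813915668480+ 1683132665139 * sqrt(3) / 220347891712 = 9.22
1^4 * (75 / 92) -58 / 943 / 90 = 138259 / 169740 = 0.81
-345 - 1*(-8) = -337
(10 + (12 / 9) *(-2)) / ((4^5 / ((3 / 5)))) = 11 / 2560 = 0.00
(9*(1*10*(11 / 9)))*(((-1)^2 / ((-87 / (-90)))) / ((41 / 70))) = 231000 / 1189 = 194.28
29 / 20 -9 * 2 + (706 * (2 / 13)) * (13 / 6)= 13127 / 60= 218.78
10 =10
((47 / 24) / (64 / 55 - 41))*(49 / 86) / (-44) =1645 / 2584128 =0.00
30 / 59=0.51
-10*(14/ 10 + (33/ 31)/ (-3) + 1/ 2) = -479/ 31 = -15.45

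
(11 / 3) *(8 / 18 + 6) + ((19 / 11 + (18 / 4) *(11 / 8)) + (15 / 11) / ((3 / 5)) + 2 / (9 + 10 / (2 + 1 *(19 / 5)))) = 4568455 / 134352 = 34.00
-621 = -621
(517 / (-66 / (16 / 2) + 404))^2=4276624 / 2505889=1.71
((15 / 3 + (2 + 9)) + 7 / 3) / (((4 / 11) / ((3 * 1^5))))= 605 / 4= 151.25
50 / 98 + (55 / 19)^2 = 157250 / 17689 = 8.89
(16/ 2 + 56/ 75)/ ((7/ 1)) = 1.25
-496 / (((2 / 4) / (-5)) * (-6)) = -2480 / 3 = -826.67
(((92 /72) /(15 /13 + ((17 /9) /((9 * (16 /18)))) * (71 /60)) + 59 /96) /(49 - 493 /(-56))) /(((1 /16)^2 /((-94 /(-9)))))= 490096466048 /7034832909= 69.67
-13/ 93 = -0.14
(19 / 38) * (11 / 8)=11 / 16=0.69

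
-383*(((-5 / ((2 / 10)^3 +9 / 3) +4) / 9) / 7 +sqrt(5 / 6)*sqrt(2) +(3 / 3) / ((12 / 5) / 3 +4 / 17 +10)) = -383*sqrt(15) / 3- 3697099 / 75576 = -543.37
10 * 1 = 10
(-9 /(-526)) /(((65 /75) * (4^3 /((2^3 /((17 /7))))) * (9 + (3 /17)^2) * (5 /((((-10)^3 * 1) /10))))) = -1785 /793208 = -0.00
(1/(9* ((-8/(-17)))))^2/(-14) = -0.00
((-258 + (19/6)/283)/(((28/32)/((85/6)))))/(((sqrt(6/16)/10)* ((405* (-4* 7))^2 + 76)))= -372355250* sqrt(6)/1719549230553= -0.00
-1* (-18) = 18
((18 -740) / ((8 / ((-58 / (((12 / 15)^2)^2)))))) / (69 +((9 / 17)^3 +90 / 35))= 225024611875 / 1262856192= 178.19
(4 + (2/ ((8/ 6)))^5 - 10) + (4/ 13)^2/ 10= 43351/ 27040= 1.60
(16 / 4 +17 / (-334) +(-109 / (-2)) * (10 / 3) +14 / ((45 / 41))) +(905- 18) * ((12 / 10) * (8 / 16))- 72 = 9898327 / 15030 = 658.57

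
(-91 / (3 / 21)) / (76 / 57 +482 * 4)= -1911 / 5788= -0.33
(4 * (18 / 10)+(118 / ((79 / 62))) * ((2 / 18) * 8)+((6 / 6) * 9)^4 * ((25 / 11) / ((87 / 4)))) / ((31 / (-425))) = -74714641640 / 7031079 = -10626.34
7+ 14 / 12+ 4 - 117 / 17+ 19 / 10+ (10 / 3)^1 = 894 / 85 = 10.52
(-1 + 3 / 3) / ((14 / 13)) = 0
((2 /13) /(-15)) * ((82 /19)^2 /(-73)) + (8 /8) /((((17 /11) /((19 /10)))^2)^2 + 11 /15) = 155454669484417 /181491724963965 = 0.86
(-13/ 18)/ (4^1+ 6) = -13/ 180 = -0.07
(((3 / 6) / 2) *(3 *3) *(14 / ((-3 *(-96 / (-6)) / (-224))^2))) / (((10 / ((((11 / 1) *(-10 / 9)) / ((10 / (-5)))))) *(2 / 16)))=30184 / 9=3353.78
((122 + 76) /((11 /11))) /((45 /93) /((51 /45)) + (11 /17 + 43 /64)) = 113.41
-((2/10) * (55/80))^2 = -121/6400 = -0.02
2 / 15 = 0.13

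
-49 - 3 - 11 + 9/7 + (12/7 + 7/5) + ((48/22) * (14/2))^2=105667/605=174.66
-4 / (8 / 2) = -1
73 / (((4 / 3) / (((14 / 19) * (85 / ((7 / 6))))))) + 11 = 56054 / 19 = 2950.21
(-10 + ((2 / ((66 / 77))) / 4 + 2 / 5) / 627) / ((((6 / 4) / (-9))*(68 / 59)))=22192319 / 426360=52.05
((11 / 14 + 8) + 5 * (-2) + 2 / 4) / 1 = -5 / 7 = -0.71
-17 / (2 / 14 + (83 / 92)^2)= -17.77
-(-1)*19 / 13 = 19 / 13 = 1.46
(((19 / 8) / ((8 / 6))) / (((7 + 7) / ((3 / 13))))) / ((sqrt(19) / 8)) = 9 * sqrt(19) / 728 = 0.05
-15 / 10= -3 / 2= -1.50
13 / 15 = 0.87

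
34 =34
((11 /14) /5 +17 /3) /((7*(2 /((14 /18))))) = 1223 /3780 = 0.32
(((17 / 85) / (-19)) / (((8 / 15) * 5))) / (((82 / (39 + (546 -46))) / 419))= -677523 / 62320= -10.87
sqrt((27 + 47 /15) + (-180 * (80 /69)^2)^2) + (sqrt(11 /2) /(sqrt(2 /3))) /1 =sqrt(33) /2 + 2 * sqrt(922074330495) /7935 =244.90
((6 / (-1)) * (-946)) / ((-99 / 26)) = -4472 / 3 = -1490.67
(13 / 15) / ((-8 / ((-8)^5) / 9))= 159744 / 5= 31948.80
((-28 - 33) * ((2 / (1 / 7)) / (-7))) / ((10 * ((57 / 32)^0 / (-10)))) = -122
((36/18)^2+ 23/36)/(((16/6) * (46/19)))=3173/4416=0.72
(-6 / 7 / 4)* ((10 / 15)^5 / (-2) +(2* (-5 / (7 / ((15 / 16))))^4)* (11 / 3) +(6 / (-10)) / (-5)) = -730679315347 / 2230463692800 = -0.33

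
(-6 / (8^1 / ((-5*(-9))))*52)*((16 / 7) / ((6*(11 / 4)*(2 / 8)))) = -74880 / 77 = -972.47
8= 8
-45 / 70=-9 / 14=-0.64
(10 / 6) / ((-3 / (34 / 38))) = -0.50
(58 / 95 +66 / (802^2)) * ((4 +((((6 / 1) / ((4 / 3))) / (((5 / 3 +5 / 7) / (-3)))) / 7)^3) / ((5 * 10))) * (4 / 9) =0.02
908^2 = 824464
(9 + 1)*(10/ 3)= 100/ 3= 33.33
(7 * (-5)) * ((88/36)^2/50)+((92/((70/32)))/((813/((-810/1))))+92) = 35276062/768285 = 45.92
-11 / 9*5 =-55 / 9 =-6.11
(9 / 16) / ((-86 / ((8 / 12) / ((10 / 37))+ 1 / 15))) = -57 / 3440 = -0.02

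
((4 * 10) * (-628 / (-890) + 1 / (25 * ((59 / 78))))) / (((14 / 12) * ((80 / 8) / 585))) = 279598176 / 183785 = 1521.33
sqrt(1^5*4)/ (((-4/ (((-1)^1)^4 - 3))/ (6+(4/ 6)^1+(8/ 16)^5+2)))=835/ 96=8.70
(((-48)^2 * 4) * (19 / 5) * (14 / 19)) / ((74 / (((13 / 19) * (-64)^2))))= 3435134976 / 3515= 977278.80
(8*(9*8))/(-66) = -96/11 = -8.73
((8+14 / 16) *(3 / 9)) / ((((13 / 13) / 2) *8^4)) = 71 / 49152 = 0.00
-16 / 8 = -2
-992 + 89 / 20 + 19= -19371 / 20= -968.55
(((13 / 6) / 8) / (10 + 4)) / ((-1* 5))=-13 / 3360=-0.00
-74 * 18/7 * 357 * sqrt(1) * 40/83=-2717280/83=-32738.31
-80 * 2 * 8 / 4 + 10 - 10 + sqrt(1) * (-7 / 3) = -967 / 3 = -322.33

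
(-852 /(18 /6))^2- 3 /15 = 403279 /5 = 80655.80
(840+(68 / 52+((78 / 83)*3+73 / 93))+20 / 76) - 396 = 856394051 / 1906593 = 449.18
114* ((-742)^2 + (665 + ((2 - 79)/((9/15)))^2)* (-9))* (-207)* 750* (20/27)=-5196200940000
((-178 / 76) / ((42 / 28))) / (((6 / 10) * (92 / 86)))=-2.43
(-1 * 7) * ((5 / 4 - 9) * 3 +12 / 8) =609 / 4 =152.25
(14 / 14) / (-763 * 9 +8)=-1 / 6859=-0.00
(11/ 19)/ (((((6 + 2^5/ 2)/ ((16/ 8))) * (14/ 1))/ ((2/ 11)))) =1/ 1463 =0.00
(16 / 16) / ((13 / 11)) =11 / 13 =0.85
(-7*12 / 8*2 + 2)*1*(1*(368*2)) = -13984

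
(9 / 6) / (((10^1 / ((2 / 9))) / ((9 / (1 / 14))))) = 21 / 5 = 4.20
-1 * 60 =-60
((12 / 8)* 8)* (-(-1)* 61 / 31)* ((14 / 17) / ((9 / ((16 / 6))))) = 5.76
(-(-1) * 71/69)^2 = 5041/4761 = 1.06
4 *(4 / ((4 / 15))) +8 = 68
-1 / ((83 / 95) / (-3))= 285 / 83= 3.43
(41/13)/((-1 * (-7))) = 41/91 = 0.45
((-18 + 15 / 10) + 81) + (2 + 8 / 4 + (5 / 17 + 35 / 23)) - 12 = 45603 / 782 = 58.32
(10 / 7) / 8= 5 / 28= 0.18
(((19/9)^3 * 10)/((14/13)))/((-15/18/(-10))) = 1048.41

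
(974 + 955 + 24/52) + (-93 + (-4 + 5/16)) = 381217/208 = 1832.77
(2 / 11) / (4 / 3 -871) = -6 / 28699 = -0.00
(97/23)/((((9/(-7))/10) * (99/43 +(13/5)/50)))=-72992500/5238963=-13.93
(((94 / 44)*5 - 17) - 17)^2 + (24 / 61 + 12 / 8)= 16109211 / 29524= 545.63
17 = 17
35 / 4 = 8.75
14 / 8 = 7 / 4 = 1.75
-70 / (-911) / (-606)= -35 / 276033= -0.00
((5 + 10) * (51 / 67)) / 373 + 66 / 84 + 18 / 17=11153119 / 5947858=1.88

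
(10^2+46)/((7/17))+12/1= 2566/7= 366.57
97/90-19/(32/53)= -43763/1440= -30.39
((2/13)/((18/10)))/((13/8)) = 80/1521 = 0.05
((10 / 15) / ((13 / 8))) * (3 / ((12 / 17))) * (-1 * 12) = -272 / 13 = -20.92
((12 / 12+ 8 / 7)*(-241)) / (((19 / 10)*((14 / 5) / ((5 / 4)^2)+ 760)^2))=-282421875 / 602996076704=-0.00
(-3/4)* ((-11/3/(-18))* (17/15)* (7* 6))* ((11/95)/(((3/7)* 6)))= -0.33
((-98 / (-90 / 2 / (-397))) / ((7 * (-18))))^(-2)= 0.02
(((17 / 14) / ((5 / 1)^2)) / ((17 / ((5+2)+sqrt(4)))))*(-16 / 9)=-8 / 175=-0.05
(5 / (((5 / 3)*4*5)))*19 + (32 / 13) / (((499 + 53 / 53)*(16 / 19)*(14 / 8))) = 129827 / 45500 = 2.85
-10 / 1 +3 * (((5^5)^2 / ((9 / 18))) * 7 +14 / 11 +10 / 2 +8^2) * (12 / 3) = 18046884166 / 11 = 1640625833.27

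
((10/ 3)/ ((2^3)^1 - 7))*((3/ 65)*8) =16/ 13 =1.23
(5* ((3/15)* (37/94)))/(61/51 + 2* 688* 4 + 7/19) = 35853/501479848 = 0.00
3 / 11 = 0.27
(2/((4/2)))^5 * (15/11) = 15/11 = 1.36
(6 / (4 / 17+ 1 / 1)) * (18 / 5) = 612 / 35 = 17.49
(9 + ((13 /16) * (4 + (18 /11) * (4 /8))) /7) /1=11777 /1232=9.56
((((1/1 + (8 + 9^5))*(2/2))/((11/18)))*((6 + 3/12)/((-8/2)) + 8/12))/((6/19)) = -24125193/88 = -274149.92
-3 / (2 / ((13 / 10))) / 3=-13 / 20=-0.65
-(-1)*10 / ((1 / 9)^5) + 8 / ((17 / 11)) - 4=10038350 / 17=590491.18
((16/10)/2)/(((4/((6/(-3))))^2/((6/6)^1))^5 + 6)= 2/2575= 0.00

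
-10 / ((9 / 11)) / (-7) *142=15620 / 63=247.94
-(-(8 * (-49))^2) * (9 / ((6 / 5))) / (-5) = -230496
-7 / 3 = -2.33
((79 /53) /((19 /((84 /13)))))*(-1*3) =-1.52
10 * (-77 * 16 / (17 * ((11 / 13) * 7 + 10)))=-160160 / 3519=-45.51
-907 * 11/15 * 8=-79816/15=-5321.07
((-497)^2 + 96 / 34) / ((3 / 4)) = 16796804 / 51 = 329349.10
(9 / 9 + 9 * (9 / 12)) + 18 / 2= 67 / 4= 16.75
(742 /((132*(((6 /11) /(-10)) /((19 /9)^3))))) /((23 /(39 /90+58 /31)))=-5453268527 /56135916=-97.14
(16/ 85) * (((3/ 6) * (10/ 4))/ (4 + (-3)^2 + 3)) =1/ 68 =0.01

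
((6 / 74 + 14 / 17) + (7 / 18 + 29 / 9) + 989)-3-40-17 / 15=53744537 / 56610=949.38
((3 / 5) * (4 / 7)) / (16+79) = 12 / 3325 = 0.00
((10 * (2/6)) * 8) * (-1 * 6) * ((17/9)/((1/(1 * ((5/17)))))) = -800/9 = -88.89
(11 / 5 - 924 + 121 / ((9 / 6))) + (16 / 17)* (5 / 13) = -840.77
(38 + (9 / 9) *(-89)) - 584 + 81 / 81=-634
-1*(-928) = 928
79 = 79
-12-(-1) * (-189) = -201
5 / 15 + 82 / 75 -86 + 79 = -418 / 75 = -5.57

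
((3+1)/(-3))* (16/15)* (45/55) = -64/55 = -1.16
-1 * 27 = -27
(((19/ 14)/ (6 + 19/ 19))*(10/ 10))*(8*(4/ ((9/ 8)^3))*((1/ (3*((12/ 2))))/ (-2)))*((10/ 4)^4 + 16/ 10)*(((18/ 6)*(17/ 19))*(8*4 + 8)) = -56628224/ 107163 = -528.43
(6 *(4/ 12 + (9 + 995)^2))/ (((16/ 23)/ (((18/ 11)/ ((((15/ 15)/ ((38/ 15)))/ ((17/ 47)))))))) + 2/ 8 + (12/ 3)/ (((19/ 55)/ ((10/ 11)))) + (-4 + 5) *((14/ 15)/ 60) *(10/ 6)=13829871768853/ 1060884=13036177.16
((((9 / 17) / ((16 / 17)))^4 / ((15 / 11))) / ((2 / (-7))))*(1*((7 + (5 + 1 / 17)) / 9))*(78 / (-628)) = 29918889 / 699662336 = 0.04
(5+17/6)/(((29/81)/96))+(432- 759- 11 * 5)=49834/29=1718.41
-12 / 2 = -6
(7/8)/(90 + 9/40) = 35/3609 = 0.01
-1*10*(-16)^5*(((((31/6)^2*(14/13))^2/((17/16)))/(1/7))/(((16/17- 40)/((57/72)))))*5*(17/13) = -335268964168499200/44311293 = -7566219387.20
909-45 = 864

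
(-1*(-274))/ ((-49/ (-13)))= 3562/ 49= 72.69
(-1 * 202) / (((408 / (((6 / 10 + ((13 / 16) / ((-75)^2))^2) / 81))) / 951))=-155602625410873 / 44614800000000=-3.49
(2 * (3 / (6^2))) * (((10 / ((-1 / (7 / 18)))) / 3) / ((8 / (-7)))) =245 / 1296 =0.19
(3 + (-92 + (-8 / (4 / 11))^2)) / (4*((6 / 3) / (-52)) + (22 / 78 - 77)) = -15405 / 2998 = -5.14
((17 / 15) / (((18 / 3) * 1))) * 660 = 374 / 3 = 124.67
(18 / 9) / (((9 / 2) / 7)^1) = 28 / 9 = 3.11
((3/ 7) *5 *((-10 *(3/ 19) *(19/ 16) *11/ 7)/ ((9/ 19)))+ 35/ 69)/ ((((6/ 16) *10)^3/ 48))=-8878208/ 760725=-11.67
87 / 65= 1.34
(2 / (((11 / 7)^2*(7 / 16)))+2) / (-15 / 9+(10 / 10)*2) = 1398 / 121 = 11.55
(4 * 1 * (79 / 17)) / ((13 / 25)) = 7900 / 221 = 35.75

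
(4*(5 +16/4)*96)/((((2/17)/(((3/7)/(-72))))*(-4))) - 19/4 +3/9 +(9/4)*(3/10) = 33577/840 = 39.97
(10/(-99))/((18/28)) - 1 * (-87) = 77377/891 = 86.84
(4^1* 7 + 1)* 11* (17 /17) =319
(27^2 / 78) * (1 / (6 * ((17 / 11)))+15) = 124821 / 884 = 141.20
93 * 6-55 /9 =4967 /9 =551.89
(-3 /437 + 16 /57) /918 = 359 /1203498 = 0.00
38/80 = 19/40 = 0.48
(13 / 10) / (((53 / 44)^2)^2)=24362624 / 39452405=0.62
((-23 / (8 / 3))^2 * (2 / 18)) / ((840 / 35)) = 529 / 1536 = 0.34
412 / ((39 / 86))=35432 / 39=908.51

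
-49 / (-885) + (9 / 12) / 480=6449 / 113280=0.06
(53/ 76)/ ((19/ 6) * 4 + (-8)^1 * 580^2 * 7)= -0.00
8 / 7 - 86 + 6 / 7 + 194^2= 37552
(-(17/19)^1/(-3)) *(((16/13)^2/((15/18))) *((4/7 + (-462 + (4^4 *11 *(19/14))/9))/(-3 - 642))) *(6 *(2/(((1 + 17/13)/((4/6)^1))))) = 4247552/39619125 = 0.11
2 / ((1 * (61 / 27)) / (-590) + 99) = 31860 / 1577009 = 0.02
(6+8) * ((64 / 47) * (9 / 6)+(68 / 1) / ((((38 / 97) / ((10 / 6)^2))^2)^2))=193418028271751353 / 80373391614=2406493.30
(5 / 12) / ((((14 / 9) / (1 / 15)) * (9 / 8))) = 1 / 63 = 0.02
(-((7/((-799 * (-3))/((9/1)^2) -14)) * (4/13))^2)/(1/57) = -32577552/29953729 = -1.09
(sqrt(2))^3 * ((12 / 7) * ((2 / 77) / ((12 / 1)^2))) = sqrt(2) / 1617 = 0.00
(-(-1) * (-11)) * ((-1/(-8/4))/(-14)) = 11/28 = 0.39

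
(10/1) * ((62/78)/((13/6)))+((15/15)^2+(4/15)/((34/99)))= 78219/14365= 5.45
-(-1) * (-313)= -313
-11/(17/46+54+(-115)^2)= -506/610851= -0.00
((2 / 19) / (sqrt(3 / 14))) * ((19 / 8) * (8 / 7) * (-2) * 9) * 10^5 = -1110984.12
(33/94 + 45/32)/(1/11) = 29073/1504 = 19.33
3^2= 9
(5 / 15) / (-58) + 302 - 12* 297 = -567589 / 174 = -3262.01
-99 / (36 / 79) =-869 / 4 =-217.25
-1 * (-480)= 480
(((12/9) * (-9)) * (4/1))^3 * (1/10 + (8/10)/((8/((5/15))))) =-73728/5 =-14745.60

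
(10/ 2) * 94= 470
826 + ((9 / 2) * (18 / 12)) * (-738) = -8311 / 2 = -4155.50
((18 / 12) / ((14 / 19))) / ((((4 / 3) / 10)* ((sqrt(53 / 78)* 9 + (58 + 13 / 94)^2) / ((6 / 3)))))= 733306467742875 / 81170825975190259- 25032763530* sqrt(4134) / 81170825975190259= 0.01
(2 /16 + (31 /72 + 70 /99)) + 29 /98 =15121 /9702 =1.56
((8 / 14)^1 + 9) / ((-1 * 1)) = -67 / 7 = -9.57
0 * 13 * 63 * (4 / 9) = 0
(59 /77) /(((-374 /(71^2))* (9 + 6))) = -297419 /431970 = -0.69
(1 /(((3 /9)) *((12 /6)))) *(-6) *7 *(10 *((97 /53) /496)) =-2.32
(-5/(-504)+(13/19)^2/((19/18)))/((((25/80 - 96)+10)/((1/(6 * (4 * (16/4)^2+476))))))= -1567463/959740499340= -0.00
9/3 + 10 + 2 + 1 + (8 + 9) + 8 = 41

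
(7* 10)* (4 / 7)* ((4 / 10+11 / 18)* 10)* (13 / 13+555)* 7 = 14166880 / 9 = 1574097.78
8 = 8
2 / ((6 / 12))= 4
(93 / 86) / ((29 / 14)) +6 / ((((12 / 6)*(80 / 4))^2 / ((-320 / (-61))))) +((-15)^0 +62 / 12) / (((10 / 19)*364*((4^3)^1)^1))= 11530306105 / 21264681984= 0.54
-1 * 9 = -9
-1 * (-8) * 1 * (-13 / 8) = -13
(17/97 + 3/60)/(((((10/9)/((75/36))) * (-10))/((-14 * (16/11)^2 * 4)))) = 293664/58685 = 5.00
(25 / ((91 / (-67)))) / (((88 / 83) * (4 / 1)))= -139025 / 32032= -4.34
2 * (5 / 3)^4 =1250 / 81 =15.43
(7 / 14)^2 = 1 / 4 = 0.25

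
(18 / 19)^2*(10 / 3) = 1080 / 361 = 2.99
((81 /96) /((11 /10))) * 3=405 /176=2.30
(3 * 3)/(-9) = -1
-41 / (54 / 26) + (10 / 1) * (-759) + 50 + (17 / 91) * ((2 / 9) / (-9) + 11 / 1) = -7958248 / 1053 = -7557.69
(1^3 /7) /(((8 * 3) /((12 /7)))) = 1 /98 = 0.01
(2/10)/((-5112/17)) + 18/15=6131/5112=1.20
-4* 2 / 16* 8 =-4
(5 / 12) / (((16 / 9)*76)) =0.00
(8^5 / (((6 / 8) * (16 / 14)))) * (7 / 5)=802816 / 15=53521.07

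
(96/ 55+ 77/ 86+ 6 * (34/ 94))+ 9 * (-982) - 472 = -2068636563/ 222310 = -9305.19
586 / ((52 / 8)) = 1172 / 13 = 90.15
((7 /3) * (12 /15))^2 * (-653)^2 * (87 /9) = 9694835024 /675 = 14362718.55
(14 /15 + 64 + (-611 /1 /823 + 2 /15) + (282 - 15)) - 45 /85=69422261 /209865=330.79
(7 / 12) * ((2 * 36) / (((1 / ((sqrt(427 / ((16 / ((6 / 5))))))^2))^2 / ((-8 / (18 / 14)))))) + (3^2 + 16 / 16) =-26801363 / 100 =-268013.63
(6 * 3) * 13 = 234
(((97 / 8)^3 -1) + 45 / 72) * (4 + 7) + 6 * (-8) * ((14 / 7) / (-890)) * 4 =4466692799 / 227840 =19604.52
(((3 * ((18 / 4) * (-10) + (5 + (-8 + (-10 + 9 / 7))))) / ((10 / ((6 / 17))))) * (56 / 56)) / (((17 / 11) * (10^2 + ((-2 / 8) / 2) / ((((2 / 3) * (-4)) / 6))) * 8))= -157212 / 32459035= -0.00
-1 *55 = -55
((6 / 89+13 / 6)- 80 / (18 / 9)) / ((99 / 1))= -20167 / 52866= -0.38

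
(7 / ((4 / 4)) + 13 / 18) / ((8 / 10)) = 695 / 72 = 9.65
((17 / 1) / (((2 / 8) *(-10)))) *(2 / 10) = -1.36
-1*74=-74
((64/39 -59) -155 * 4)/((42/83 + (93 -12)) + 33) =-5.92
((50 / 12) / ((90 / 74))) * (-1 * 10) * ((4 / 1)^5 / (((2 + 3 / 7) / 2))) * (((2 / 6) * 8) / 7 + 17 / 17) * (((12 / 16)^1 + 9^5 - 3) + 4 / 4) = -3243941670400 / 1377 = -2355803682.21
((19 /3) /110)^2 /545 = 361 /59350500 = 0.00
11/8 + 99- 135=-277/8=-34.62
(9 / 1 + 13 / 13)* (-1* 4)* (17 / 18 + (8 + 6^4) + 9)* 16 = -7568320 / 9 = -840924.44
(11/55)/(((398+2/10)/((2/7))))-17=-236927/13937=-17.00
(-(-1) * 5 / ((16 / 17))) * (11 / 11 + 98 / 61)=13515 / 976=13.85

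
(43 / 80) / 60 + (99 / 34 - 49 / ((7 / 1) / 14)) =-95.08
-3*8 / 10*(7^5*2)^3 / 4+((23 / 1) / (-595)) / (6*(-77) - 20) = -6535455194095454233 / 286790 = -22788295247726.40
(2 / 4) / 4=1 / 8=0.12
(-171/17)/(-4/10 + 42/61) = -52155/1496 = -34.86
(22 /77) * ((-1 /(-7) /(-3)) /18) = -1 /1323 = -0.00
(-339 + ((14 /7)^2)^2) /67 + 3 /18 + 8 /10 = -7747 /2010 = -3.85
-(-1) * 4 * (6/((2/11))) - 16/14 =916/7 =130.86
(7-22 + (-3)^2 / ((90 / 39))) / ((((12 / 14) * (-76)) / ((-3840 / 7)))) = -1776 / 19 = -93.47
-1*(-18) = 18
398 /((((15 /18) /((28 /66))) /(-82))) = -913808 /55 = -16614.69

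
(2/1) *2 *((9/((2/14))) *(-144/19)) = -36288/19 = -1909.89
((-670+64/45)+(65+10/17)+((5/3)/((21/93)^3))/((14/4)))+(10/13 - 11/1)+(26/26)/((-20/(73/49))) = -54626591557/95511780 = -571.94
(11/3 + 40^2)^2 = 2571746.78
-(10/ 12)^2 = -25/ 36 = -0.69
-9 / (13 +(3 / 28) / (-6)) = -0.69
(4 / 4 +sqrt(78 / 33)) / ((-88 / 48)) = -6 * sqrt(286) / 121 - 6 / 11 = -1.38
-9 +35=26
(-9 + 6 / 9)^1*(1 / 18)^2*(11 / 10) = -55 / 1944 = -0.03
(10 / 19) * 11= 110 / 19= 5.79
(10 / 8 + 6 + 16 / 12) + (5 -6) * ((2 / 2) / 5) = 503 / 60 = 8.38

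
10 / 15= 2 / 3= 0.67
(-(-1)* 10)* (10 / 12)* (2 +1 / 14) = 17.26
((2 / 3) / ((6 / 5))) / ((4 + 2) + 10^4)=5 / 90054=0.00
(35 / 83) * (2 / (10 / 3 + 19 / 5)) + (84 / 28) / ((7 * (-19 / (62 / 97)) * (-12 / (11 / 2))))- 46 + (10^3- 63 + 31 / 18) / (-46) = -3143998167869 / 47433545334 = -66.28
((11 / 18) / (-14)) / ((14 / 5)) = -55 / 3528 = -0.02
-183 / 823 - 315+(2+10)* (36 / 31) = -7686732 / 25513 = -301.29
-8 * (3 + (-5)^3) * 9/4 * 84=184464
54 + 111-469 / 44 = 154.34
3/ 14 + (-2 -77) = -1103/ 14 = -78.79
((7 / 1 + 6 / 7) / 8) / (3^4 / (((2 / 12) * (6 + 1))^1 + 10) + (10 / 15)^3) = 99495 / 764848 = 0.13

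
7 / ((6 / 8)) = 28 / 3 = 9.33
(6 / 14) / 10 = 3 / 70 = 0.04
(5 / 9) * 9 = 5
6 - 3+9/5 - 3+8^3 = 2569/5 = 513.80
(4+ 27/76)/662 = 1/152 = 0.01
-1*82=-82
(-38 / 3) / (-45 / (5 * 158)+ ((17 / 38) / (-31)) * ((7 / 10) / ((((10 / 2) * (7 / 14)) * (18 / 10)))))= 26522670 / 123973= 213.94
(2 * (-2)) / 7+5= 31 / 7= 4.43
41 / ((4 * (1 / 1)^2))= 41 / 4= 10.25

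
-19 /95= -1 /5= -0.20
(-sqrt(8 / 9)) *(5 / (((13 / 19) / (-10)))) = 1900 *sqrt(2) / 39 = 68.90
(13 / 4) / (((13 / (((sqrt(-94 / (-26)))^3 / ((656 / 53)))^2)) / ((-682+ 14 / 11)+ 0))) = -2624749263 / 49999664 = -52.50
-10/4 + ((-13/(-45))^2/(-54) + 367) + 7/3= 20056528/54675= 366.83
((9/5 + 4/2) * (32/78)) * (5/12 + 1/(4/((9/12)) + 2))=0.86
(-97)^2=9409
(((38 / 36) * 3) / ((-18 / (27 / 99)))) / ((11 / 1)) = -19 / 4356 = -0.00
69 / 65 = 1.06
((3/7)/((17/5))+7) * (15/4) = 3180/119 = 26.72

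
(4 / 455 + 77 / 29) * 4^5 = 35994624 / 13195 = 2727.90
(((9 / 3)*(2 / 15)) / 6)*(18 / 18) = 1 / 15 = 0.07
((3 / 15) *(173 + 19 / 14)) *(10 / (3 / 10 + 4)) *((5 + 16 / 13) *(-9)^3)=-368358.32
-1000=-1000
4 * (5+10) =60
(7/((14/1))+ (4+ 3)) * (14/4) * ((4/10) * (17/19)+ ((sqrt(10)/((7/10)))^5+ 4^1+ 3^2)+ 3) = 16317/38+ 37500000 * sqrt(10)/2401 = 49819.40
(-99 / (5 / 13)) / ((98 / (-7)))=18.39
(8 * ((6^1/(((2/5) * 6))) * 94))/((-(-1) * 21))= 89.52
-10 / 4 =-2.50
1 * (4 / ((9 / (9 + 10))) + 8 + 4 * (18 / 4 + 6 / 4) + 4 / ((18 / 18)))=400 / 9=44.44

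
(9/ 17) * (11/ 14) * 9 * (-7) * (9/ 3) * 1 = -78.62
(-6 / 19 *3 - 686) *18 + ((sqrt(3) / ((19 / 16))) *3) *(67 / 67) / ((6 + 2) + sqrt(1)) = -234936 / 19 + 16 *sqrt(3) / 57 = -12364.57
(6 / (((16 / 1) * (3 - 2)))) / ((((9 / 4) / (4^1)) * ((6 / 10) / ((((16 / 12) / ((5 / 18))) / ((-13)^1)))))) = -16 / 39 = -0.41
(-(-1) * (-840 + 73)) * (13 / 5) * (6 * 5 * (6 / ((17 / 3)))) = -1076868 / 17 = -63345.18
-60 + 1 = -59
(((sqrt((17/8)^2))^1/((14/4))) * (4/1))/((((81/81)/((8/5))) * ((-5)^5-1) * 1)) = -68/54705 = -0.00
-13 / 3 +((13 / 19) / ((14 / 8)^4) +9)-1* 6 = -172492 / 136857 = -1.26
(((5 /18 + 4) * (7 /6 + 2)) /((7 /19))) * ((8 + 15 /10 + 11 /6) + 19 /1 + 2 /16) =2902801 /2592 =1119.91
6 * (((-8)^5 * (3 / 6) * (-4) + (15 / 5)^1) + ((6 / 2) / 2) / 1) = 393243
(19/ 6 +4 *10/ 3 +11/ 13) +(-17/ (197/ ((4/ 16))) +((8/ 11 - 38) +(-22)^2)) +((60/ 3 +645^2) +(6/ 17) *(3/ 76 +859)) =15170686838139/ 36396932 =416812.24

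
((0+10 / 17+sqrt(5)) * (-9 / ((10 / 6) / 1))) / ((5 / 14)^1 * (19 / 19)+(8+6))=-126 * sqrt(5) / 335 - 252 / 1139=-1.06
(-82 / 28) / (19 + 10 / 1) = -41 / 406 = -0.10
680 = 680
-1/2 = -0.50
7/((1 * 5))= 7/5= 1.40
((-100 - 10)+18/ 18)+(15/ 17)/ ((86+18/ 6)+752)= -1558358/ 14297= -109.00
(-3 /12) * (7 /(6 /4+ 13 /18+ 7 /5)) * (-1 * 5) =1575 /652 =2.42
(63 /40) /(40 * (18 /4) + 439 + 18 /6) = 63 /24880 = 0.00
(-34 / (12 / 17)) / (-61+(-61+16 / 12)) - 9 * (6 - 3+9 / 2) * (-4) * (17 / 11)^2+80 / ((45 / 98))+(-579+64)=240076733 / 788436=304.50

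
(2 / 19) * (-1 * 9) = -18 / 19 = -0.95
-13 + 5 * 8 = 27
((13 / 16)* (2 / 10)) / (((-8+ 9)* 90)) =13 / 7200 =0.00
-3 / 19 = -0.16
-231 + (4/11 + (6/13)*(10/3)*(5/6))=-98393/429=-229.35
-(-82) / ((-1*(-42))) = 41 / 21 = 1.95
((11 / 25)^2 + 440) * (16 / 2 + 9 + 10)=11885.23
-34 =-34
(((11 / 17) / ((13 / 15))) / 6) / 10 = 11 / 884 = 0.01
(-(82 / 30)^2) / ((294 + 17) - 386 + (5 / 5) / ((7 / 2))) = 11767 / 117675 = 0.10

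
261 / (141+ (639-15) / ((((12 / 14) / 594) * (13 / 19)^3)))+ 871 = 66248740688 / 76060535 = 871.00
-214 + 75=-139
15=15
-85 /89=-0.96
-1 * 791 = -791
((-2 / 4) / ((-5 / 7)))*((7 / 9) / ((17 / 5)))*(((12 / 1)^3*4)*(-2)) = -37632 / 17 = -2213.65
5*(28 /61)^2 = 3920 /3721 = 1.05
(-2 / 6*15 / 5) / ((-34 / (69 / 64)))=69 / 2176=0.03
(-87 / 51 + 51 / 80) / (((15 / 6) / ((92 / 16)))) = -33419 / 13600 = -2.46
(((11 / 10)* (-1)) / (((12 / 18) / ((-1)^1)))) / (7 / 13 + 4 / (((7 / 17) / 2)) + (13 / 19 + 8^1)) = 57057 / 990760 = 0.06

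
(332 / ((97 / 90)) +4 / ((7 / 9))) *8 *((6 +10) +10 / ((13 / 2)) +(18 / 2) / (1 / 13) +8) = 357126.23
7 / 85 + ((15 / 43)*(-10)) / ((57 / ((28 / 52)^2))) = 758261 / 11736205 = 0.06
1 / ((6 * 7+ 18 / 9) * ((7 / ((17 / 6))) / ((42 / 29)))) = 17 / 1276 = 0.01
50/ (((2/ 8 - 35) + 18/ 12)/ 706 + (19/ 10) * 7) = 3.77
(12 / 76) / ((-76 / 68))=-51 / 361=-0.14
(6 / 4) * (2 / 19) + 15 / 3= 98 / 19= 5.16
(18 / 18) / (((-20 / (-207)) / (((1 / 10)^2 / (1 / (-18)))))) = -1.86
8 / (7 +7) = 4 / 7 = 0.57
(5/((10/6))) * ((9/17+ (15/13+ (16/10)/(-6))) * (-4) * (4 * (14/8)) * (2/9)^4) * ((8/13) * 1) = -16830464/94248765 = -0.18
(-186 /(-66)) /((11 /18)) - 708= -703.39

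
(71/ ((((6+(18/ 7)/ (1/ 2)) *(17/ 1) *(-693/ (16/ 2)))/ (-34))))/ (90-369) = -568/ 1077219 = -0.00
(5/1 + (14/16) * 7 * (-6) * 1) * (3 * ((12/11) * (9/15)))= -3429/55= -62.35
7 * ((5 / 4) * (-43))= -1505 / 4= -376.25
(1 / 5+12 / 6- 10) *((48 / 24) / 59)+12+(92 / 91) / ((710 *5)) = 111842624 / 9529975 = 11.74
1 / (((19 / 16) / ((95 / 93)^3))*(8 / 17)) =1534250 / 804357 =1.91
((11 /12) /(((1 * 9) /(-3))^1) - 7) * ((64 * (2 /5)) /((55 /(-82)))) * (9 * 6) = 4140672 /275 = 15056.99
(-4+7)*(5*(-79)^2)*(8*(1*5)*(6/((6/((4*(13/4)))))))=48679800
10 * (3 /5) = 6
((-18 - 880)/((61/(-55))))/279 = 49390/17019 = 2.90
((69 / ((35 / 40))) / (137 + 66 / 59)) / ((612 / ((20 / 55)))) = 10856 / 32001123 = 0.00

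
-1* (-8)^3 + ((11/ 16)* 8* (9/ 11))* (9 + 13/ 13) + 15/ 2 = 1129/ 2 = 564.50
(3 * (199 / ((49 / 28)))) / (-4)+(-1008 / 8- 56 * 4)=-3047 / 7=-435.29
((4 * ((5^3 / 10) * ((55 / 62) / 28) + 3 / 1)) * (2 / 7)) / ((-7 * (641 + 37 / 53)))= -0.00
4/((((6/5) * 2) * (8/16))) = 10/3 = 3.33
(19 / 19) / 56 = 1 / 56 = 0.02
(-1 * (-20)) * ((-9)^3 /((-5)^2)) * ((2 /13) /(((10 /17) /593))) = -29396196 /325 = -90449.83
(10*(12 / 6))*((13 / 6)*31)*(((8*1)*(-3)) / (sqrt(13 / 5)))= -2480*sqrt(65)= -19994.40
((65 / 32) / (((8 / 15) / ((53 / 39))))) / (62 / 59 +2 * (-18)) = -0.15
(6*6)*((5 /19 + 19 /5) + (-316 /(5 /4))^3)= -1381329269496 /2375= -581612324.00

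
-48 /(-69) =16 /23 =0.70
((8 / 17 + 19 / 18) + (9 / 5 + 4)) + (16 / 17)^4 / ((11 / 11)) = 60968057 / 7516890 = 8.11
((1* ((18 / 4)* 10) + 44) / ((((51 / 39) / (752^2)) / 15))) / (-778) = -4907160960 / 6613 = -742047.63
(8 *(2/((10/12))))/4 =24/5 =4.80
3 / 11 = 0.27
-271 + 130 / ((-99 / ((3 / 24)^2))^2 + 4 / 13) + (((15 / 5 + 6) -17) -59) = -88198336343 / 260941826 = -338.00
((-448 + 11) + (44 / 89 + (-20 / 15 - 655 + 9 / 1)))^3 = -24234164323141625 / 19034163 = -1273193064.66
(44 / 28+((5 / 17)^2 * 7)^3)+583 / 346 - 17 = -790486853053 / 58461192118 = -13.52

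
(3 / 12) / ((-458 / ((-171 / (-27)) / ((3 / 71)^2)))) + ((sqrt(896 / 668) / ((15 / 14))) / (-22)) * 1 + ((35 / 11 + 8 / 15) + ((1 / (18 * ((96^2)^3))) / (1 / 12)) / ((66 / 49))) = 157833291204975401 / 88729509250990080 - 28 * sqrt(2338) / 27555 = 1.73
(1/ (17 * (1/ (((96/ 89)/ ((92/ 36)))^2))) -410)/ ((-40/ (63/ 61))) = 919957822371/ 86904934660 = 10.59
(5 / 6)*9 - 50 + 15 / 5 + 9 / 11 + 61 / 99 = -7537 / 198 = -38.07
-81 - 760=-841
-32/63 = -0.51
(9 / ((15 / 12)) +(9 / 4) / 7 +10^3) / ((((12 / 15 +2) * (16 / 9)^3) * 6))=10.67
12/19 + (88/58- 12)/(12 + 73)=0.51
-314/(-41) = 314/41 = 7.66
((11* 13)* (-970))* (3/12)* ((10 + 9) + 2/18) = -5964530/9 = -662725.56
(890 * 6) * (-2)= -10680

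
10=10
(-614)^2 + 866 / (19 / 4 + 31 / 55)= 440898844 / 1169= 377158.98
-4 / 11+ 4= 40 / 11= 3.64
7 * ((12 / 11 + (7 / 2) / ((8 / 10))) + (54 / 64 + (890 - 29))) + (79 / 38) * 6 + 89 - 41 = 41008417 / 6688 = 6131.64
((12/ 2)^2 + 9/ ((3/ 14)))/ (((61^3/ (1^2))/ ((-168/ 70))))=-936/ 1134905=-0.00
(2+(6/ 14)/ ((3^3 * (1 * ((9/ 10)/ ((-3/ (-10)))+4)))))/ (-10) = -883/ 4410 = -0.20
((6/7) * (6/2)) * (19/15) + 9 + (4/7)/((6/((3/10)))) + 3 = 107/7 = 15.29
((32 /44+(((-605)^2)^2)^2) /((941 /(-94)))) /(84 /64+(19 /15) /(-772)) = -859670624159455086888972332640 /628502369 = -1367808088817967664476.65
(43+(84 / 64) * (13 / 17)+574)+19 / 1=173265 / 272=637.00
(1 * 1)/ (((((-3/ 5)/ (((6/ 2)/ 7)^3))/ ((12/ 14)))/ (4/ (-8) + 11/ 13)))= -1215/ 31213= -0.04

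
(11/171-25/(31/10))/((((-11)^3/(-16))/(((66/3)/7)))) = -1357088/4489947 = -0.30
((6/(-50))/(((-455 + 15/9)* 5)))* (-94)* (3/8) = -1269/680000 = -0.00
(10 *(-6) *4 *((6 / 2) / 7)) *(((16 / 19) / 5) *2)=-4608 / 133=-34.65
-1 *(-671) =671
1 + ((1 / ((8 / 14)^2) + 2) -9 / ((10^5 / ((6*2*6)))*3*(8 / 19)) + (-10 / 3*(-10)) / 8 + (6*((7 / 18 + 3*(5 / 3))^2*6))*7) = 7328.34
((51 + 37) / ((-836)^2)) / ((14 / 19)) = 1 / 5852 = 0.00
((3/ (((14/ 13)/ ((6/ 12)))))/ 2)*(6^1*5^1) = 585/ 28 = 20.89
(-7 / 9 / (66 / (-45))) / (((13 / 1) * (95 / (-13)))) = -7 / 1254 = -0.01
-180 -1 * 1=-181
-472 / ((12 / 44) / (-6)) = 10384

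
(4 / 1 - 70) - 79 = -145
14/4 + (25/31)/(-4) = 409/124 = 3.30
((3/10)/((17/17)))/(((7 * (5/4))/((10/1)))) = 12/35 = 0.34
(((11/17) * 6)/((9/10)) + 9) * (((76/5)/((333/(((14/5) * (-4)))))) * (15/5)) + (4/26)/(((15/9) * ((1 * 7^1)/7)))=-37397882/1839825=-20.33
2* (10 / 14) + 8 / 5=106 / 35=3.03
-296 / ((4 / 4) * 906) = -0.33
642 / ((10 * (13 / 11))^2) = 38841 / 8450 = 4.60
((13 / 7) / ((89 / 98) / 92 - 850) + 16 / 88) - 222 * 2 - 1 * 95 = -45421813881 / 84298621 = -538.82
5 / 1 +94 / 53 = 359 / 53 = 6.77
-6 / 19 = -0.32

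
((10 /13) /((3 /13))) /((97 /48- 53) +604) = 32 /5309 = 0.01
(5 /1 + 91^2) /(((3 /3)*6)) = 1381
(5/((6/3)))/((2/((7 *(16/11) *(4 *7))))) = 3920/11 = 356.36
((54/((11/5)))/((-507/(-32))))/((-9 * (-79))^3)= 320/74241319581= 0.00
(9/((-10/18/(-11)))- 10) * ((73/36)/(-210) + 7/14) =3117587/37800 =82.48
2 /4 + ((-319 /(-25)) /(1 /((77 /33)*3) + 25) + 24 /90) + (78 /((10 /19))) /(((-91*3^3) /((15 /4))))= 8803 /8400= 1.05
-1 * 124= -124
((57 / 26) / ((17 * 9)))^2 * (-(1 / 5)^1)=-361 / 8791380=-0.00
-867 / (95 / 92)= -79764 / 95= -839.62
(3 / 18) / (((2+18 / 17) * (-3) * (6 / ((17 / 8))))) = -289 / 44928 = -0.01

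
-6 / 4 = -3 / 2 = -1.50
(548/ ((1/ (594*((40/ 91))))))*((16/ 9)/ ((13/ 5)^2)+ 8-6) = 4979610240/ 15379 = 323792.85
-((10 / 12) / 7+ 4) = -173 / 42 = -4.12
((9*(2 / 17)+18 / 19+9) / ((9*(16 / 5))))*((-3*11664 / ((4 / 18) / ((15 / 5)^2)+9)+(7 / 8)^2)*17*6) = -1074574050825 / 7111168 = -151110.77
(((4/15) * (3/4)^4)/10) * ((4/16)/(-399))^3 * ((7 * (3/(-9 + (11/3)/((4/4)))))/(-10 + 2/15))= -27/32598568468480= -0.00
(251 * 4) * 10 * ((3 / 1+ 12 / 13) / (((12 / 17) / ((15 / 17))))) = 640050 / 13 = 49234.62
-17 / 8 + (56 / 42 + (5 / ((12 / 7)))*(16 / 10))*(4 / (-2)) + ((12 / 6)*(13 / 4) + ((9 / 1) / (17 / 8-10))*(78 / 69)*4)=-12.79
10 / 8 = 5 / 4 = 1.25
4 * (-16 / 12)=-16 / 3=-5.33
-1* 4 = -4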